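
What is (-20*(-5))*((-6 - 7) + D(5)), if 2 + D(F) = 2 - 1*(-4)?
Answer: -900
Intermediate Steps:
D(F) = 4 (D(F) = -2 + (2 - 1*(-4)) = -2 + (2 + 4) = -2 + 6 = 4)
(-20*(-5))*((-6 - 7) + D(5)) = (-20*(-5))*((-6 - 7) + 4) = 100*(-13 + 4) = 100*(-9) = -900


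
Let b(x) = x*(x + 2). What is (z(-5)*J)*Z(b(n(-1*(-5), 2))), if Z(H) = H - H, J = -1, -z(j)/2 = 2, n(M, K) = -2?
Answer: 0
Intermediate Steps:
b(x) = x*(2 + x)
z(j) = -4 (z(j) = -2*2 = -4)
Z(H) = 0
(z(-5)*J)*Z(b(n(-1*(-5), 2))) = -4*(-1)*0 = 4*0 = 0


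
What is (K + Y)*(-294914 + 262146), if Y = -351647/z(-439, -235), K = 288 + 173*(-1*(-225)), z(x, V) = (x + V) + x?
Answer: -1441651621888/1113 ≈ -1.2953e+9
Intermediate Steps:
z(x, V) = V + 2*x (z(x, V) = (V + x) + x = V + 2*x)
K = 39213 (K = 288 + 173*225 = 288 + 38925 = 39213)
Y = 351647/1113 (Y = -351647/(-235 + 2*(-439)) = -351647/(-235 - 878) = -351647/(-1113) = -351647*(-1/1113) = 351647/1113 ≈ 315.95)
(K + Y)*(-294914 + 262146) = (39213 + 351647/1113)*(-294914 + 262146) = (43995716/1113)*(-32768) = -1441651621888/1113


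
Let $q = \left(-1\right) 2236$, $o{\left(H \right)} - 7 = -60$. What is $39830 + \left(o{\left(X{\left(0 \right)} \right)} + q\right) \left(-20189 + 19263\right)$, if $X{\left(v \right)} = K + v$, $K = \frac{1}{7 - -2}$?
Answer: $2159444$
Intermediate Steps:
$K = \frac{1}{9}$ ($K = \frac{1}{7 + \left(-1 + 3\right)} = \frac{1}{7 + 2} = \frac{1}{9} \approx 0.11111$)
$X{\left(v \right)} = \frac{1}{9} + v$
$o{\left(H \right)} = -53$ ($o{\left(H \right)} = 7 - 60 = -53$)
$q = -2236$
$39830 + \left(o{\left(X{\left(0 \right)} \right)} + q\right) \left(-20189 + 19263\right) = 39830 + \left(-53 - 2236\right) \left(-20189 + 19263\right) = 39830 - -2119614 = 39830 + 2119614 = 2159444$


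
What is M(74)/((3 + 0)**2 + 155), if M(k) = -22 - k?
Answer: -24/41 ≈ -0.58537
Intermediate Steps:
M(74)/((3 + 0)**2 + 155) = (-22 - 1*74)/((3 + 0)**2 + 155) = (-22 - 74)/(3**2 + 155) = -96/(9 + 155) = -96/164 = -96*1/164 = -24/41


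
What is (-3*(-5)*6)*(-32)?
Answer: -2880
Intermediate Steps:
(-3*(-5)*6)*(-32) = (15*6)*(-32) = 90*(-32) = -2880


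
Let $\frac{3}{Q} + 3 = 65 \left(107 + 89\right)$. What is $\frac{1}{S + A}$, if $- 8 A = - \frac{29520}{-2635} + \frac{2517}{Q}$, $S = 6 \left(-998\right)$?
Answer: $- \frac{4216}{5656954073} \approx -7.4528 \cdot 10^{-7}$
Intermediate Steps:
$Q = \frac{3}{12737}$ ($Q = \frac{3}{-3 + 65 \left(107 + 89\right)} = \frac{3}{-3 + 65 \cdot 196} = \frac{3}{-3 + 12740} = \frac{3}{12737} \approx 0.00023553$)
$S = -5988$
$A = - \frac{5631708665}{4216}$ ($A = - \frac{- \frac{29520}{-2635} + \frac{2517}{\frac{3}{12737}}}{8} = - \frac{\left(-29520\right) \left(- \frac{1}{2635}\right) + 2517 \cdot \frac{12737}{3}}{8} = - \frac{\frac{5904}{527} + 10686343}{8} = \left(- \frac{1}{8}\right) \frac{5631708665}{527} = - \frac{5631708665}{4216} \approx -1.3358 \cdot 10^{6}$)
$\frac{1}{S + A} = \frac{1}{-5988 - \frac{5631708665}{4216}} = \frac{1}{- \frac{5656954073}{4216}} = - \frac{4216}{5656954073}$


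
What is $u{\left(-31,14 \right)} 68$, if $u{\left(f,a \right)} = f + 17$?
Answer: $-952$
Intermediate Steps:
$u{\left(f,a \right)} = 17 + f$
$u{\left(-31,14 \right)} 68 = \left(17 - 31\right) 68 = \left(-14\right) 68 = -952$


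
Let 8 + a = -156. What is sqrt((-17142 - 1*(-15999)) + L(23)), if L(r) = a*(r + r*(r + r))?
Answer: I*sqrt(178427) ≈ 422.41*I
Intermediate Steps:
a = -164 (a = -8 - 156 = -164)
L(r) = -328*r**2 - 164*r (L(r) = -164*(r + r*(r + r)) = -164*(r + r*(2*r)) = -164*(r + 2*r**2) = -328*r**2 - 164*r)
sqrt((-17142 - 1*(-15999)) + L(23)) = sqrt((-17142 - 1*(-15999)) - 164*23*(1 + 2*23)) = sqrt((-17142 + 15999) - 164*23*(1 + 46)) = sqrt(-1143 - 164*23*47) = sqrt(-1143 - 177284) = sqrt(-178427) = I*sqrt(178427)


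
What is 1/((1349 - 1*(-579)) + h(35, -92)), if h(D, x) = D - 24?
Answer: 1/1939 ≈ 0.00051573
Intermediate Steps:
h(D, x) = -24 + D
1/((1349 - 1*(-579)) + h(35, -92)) = 1/((1349 - 1*(-579)) + (-24 + 35)) = 1/((1349 + 579) + 11) = 1/(1928 + 11) = 1/1939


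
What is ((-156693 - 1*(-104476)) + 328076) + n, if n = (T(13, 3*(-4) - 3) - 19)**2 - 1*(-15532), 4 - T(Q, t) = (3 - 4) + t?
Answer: 291392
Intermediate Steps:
T(Q, t) = 5 - t (T(Q, t) = 4 - ((3 - 4) + t) = 4 - (-1 + t) = 4 + (1 - t) = 5 - t)
n = 15533 (n = ((5 - (3*(-4) - 3)) - 19)**2 - 1*(-15532) = ((5 - (-12 - 3)) - 19)**2 + 15532 = ((5 - 1*(-15)) - 19)**2 + 15532 = ((5 + 15) - 19)**2 + 15532 = (20 - 19)**2 + 15532 = 1**2 + 15532 = 1 + 15532 = 15533)
((-156693 - 1*(-104476)) + 328076) + n = ((-156693 - 1*(-104476)) + 328076) + 15533 = ((-156693 + 104476) + 328076) + 15533 = (-52217 + 328076) + 15533 = 275859 + 15533 = 291392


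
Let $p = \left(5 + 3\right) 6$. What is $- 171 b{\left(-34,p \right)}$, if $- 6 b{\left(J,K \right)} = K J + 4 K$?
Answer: $-41040$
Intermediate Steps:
$p = 48$ ($p = 8 \cdot 6 = 48$)
$b{\left(J,K \right)} = - \frac{2 K}{3} - \frac{J K}{6}$ ($b{\left(J,K \right)} = - \frac{K J + 4 K}{6} = - \frac{J K + 4 K}{6} = - \frac{4 K + J K}{6} = - \frac{2 K}{3} - \frac{J K}{6}$)
$- 171 b{\left(-34,p \right)} = - 171 \left(\left(- \frac{1}{6}\right) 48 \left(4 - 34\right)\right) = - 171 \left(\left(- \frac{1}{6}\right) 48 \left(-30\right)\right) = \left(-171\right) 240 = -41040$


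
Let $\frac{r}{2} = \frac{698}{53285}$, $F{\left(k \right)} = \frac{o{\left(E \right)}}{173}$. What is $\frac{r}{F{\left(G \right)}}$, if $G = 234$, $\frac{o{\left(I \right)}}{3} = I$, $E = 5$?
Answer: $\frac{241508}{799275} \approx 0.30216$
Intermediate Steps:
$o{\left(I \right)} = 3 I$
$F{\left(k \right)} = \frac{15}{173}$ ($F{\left(k \right)} = \frac{3 \cdot 5}{173} = 15 \cdot \frac{1}{173} = \frac{15}{173}$)
$r = \frac{1396}{53285}$ ($r = 2 \cdot \frac{698}{53285} = \frac{1396}{53285} \approx 0.026199$)
$\frac{r}{F{\left(G \right)}} = \frac{1396}{53285 \cdot \frac{15}{173}} = \frac{1396}{53285} \cdot \frac{173}{15} = \frac{241508}{799275}$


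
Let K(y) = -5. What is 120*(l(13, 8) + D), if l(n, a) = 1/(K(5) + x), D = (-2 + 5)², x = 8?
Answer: 1120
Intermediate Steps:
D = 9 (D = 3² = 9)
l(n, a) = ⅓ (l(n, a) = 1/(-5 + 8) = 1/3 = ⅓)
120*(l(13, 8) + D) = 120*(⅓ + 9) = 120*(28/3) = 1120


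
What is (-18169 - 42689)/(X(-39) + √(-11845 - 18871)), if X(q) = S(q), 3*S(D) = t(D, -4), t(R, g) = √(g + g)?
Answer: 91287*I/(√2 + 3*√7679) ≈ 345.39*I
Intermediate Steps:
t(R, g) = √2*√g (t(R, g) = √(2*g) = √2*√g)
S(D) = 2*I*√2/3 (S(D) = (√2*√(-4))/3 = (√2*(2*I))/3 = (2*I*√2)/3 = 2*I*√2/3)
X(q) = 2*I*√2/3
(-18169 - 42689)/(X(-39) + √(-11845 - 18871)) = (-18169 - 42689)/(2*I*√2/3 + √(-11845 - 18871)) = -60858/(2*I*√2/3 + √(-30716)) = -60858/(2*I*√2/3 + 2*I*√7679) = -60858/(2*I*√7679 + 2*I*√2/3)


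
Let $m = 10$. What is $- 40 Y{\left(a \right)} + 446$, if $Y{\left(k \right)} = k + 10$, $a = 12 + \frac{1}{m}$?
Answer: $-438$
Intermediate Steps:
$a = \frac{121}{10}$ ($a = 12 + \frac{1}{10} = \frac{121}{10} \approx 12.1$)
$Y{\left(k \right)} = 10 + k$
$- 40 Y{\left(a \right)} + 446 = - 40 \left(10 + \frac{121}{10}\right) + 446 = \left(-40\right) \frac{221}{10} + 446 = -884 + 446 = -438$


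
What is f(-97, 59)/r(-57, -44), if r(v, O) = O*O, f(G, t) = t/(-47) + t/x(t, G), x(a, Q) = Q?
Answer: -531/551639 ≈ -0.00096259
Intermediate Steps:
f(G, t) = -t/47 + t/G (f(G, t) = t/(-47) + t/G = t*(-1/47) + t/G = -t/47 + t/G)
r(v, O) = O²
f(-97, 59)/r(-57, -44) = (-1/47*59 + 59/(-97))/((-44)²) = (-59/47 + 59*(-1/97))/1936 = (-59/47 - 59/97)*(1/1936) = -8496/4559*1/1936 = -531/551639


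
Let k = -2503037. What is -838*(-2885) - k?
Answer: 4920667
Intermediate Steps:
-838*(-2885) - k = -838*(-2885) - 1*(-2503037) = 2417630 + 2503037 = 4920667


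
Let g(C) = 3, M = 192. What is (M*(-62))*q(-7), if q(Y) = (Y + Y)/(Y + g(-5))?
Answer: -41664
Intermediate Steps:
q(Y) = 2*Y/(3 + Y) (q(Y) = (Y + Y)/(Y + 3) = (2*Y)/(3 + Y) = 2*Y/(3 + Y))
(M*(-62))*q(-7) = (192*(-62))*(2*(-7)/(3 - 7)) = -23808*(-7)/(-4) = -23808*(-7)*(-1)/4 = -11904*7/2 = -41664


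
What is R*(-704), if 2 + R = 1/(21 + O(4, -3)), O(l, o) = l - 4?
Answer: 28864/21 ≈ 1374.5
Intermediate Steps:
O(l, o) = -4 + l
R = -41/21 (R = -2 + 1/(21 + (-4 + 4)) = -2 + 1/(21 + 0) = -2 + 1/21 = -41/21 ≈ -1.9524)
R*(-704) = -41/21*(-704) = 28864/21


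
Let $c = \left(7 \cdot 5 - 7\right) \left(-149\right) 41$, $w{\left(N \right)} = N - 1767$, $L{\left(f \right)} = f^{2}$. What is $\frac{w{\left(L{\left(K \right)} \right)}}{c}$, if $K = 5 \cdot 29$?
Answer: $- \frac{9629}{85526} \approx -0.11259$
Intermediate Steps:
$K = 145$
$w{\left(N \right)} = -1767 + N$
$c = -171052$ ($c = \left(35 - 7\right) \left(-149\right) 41 = 28 \left(-149\right) 41 = \left(-4172\right) 41 = -171052$)
$\frac{w{\left(L{\left(K \right)} \right)}}{c} = \frac{-1767 + 145^{2}}{-171052} = \left(-1767 + 21025\right) \left(- \frac{1}{171052}\right) = 19258 \left(- \frac{1}{171052}\right) = - \frac{9629}{85526}$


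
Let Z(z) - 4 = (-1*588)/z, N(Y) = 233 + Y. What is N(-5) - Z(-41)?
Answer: 8596/41 ≈ 209.66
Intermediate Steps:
Z(z) = 4 - 588/z (Z(z) = 4 + (-1*588)/z = 4 - 588/z)
N(-5) - Z(-41) = (233 - 5) - (4 - 588/(-41)) = 228 - (4 - 588*(-1/41)) = 228 - (4 + 588/41) = 228 - 1*752/41 = 228 - 752/41 = 8596/41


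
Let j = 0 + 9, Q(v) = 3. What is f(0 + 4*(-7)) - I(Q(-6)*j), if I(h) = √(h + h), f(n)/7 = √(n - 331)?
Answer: -3*√6 + 7*I*√359 ≈ -7.3485 + 132.63*I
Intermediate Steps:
f(n) = 7*√(-331 + n) (f(n) = 7*√(n - 331) = 7*√(-331 + n))
j = 9
I(h) = √2*√h (I(h) = √(2*h) = √2*√h)
f(0 + 4*(-7)) - I(Q(-6)*j) = 7*√(-331 + (0 + 4*(-7))) - √2*√(3*9) = 7*√(-331 + (0 - 28)) - √2*√27 = 7*√(-331 - 28) - √2*3*√3 = 7*√(-359) - 3*√6 = 7*(I*√359) - 3*√6 = 7*I*√359 - 3*√6 = -3*√6 + 7*I*√359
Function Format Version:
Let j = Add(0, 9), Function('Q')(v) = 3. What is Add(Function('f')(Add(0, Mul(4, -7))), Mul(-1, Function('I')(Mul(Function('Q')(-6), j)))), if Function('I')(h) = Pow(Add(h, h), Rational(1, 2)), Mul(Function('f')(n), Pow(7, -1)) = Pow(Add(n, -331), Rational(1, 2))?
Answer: Add(Mul(-3, Pow(6, Rational(1, 2))), Mul(7, I, Pow(359, Rational(1, 2)))) ≈ Add(-7.3485, Mul(132.63, I))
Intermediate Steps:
Function('f')(n) = Mul(7, Pow(Add(-331, n), Rational(1, 2))) (Function('f')(n) = Mul(7, Pow(Add(n, -331), Rational(1, 2))) = Mul(7, Pow(Add(-331, n), Rational(1, 2))))
j = 9
Function('I')(h) = Mul(Pow(2, Rational(1, 2)), Pow(h, Rational(1, 2))) (Function('I')(h) = Pow(Mul(2, h), Rational(1, 2)) = Mul(Pow(2, Rational(1, 2)), Pow(h, Rational(1, 2))))
Add(Function('f')(Add(0, Mul(4, -7))), Mul(-1, Function('I')(Mul(Function('Q')(-6), j)))) = Add(Mul(7, Pow(Add(-331, Add(0, Mul(4, -7))), Rational(1, 2))), Mul(-1, Mul(Pow(2, Rational(1, 2)), Pow(Mul(3, 9), Rational(1, 2))))) = Add(Mul(7, Pow(Add(-331, Add(0, -28)), Rational(1, 2))), Mul(-1, Mul(Pow(2, Rational(1, 2)), Pow(27, Rational(1, 2))))) = Add(Mul(7, Pow(Add(-331, -28), Rational(1, 2))), Mul(-1, Mul(Pow(2, Rational(1, 2)), Mul(3, Pow(3, Rational(1, 2)))))) = Add(Mul(7, Pow(-359, Rational(1, 2))), Mul(-1, Mul(3, Pow(6, Rational(1, 2))))) = Add(Mul(7, Mul(I, Pow(359, Rational(1, 2)))), Mul(-3, Pow(6, Rational(1, 2)))) = Add(Mul(7, I, Pow(359, Rational(1, 2))), Mul(-3, Pow(6, Rational(1, 2)))) = Add(Mul(-3, Pow(6, Rational(1, 2))), Mul(7, I, Pow(359, Rational(1, 2))))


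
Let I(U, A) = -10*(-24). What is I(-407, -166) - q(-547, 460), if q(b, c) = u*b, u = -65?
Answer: -35315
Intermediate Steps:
I(U, A) = 240
q(b, c) = -65*b
I(-407, -166) - q(-547, 460) = 240 - (-65)*(-547) = 240 - 1*35555 = 240 - 35555 = -35315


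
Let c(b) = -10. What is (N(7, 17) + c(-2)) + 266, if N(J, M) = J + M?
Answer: 280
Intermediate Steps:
(N(7, 17) + c(-2)) + 266 = ((7 + 17) - 10) + 266 = (24 - 10) + 266 = 14 + 266 = 280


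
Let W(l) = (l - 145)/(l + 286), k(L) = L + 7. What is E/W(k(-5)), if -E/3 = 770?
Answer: 60480/13 ≈ 4652.3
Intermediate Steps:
k(L) = 7 + L
E = -2310 (E = -3*770 = -2310)
W(l) = (-145 + l)/(286 + l)
E/W(k(-5)) = -2310*(286 + (7 - 5))/(-145 + (7 - 5)) = -2310*(286 + 2)/(-145 + 2) = -2310/(-143/288) = -2310*(-288/143) = 60480/13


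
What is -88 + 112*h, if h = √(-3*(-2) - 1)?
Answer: -88 + 112*√5 ≈ 162.44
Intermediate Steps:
h = √5 (h = √(6 - 1) = √5 ≈ 2.2361)
-88 + 112*h = -88 + 112*√5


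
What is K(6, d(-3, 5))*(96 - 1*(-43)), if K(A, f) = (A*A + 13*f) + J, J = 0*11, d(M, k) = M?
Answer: -417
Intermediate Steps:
J = 0
K(A, f) = A² + 13*f (K(A, f) = (A*A + 13*f) + 0 = (A² + 13*f) + 0 = A² + 13*f)
K(6, d(-3, 5))*(96 - 1*(-43)) = (6² + 13*(-3))*(96 - 1*(-43)) = (36 - 39)*(96 + 43) = -3*139 = -417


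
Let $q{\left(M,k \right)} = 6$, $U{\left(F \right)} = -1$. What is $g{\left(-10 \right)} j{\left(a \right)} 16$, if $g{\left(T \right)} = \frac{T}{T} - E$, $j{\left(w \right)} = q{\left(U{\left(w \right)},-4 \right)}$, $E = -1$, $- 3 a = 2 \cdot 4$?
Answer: $192$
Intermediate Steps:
$a = - \frac{8}{3}$ ($a = - \frac{2 \cdot 4}{3} = \left(- \frac{1}{3}\right) 8 = - \frac{8}{3} \approx -2.6667$)
$j{\left(w \right)} = 6$
$g{\left(T \right)} = 2$ ($g{\left(T \right)} = \frac{T}{T} - -1 = 1 + 1 = 2$)
$g{\left(-10 \right)} j{\left(a \right)} 16 = 2 \cdot 6 \cdot 16 = 12 \cdot 16 = 192$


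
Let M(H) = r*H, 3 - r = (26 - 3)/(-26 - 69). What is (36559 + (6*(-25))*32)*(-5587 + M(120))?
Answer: -3136550599/19 ≈ -1.6508e+8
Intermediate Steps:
r = 308/95 (r = 3 - (26 - 3)/(-26 - 69) = 3 - 23/(-95) = 3 - 23*(-1)/95 = 3 - 1*(-23/95) = 3 + 23/95 = 308/95 ≈ 3.2421)
M(H) = 308*H/95
(36559 + (6*(-25))*32)*(-5587 + M(120)) = (36559 + (6*(-25))*32)*(-5587 + (308/95)*120) = (36559 - 150*32)*(-5587 + 7392/19) = (36559 - 4800)*(-98761/19) = 31759*(-98761/19) = -3136550599/19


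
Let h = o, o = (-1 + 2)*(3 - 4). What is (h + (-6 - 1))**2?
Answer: 64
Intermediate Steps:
o = -1 (o = 1*(-1) = -1)
h = -1
(h + (-6 - 1))**2 = (-1 + (-6 - 1))**2 = (-1 - 7)**2 = (-8)**2 = 64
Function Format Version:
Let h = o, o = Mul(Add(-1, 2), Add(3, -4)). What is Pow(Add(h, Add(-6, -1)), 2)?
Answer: 64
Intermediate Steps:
o = -1 (o = Mul(1, -1) = -1)
h = -1
Pow(Add(h, Add(-6, -1)), 2) = Pow(Add(-1, Add(-6, -1)), 2) = Pow(Add(-1, -7), 2) = Pow(-8, 2) = 64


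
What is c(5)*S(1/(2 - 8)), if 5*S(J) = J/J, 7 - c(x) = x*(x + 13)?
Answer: -83/5 ≈ -16.600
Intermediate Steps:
c(x) = 7 - x*(13 + x) (c(x) = 7 - x*(x + 13) = 7 - x*(13 + x))
S(J) = ⅕ (S(J) = (J/J)/5 = (⅕)*1 = ⅕)
c(5)*S(1/(2 - 8)) = (7 - 1*5² - 13*5)*(⅕) = (7 - 1*25 - 65)*(⅕) = (7 - 25 - 65)*(⅕) = -83*⅕ = -83/5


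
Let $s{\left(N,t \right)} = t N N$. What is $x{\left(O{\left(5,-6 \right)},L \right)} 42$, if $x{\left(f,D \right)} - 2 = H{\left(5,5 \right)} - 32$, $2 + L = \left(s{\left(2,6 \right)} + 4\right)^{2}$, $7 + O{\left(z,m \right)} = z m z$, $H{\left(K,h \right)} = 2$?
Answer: $-1176$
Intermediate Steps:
$s{\left(N,t \right)} = t N^{2}$ ($s{\left(N,t \right)} = N t N = t N^{2}$)
$O{\left(z,m \right)} = -7 + m z^{2}$ ($O{\left(z,m \right)} = -7 + z m z = -7 + m z z = -7 + m z^{2}$)
$L = 782$ ($L = -2 + \left(6 \cdot 2^{2} + 4\right)^{2} = -2 + \left(6 \cdot 4 + 4\right)^{2} = -2 + \left(24 + 4\right)^{2} = -2 + 28^{2} = -2 + 784 = 782$)
$x{\left(f,D \right)} = -28$ ($x{\left(f,D \right)} = 2 + \left(2 - 32\right) = 2 - 30 = -28$)
$x{\left(O{\left(5,-6 \right)},L \right)} 42 = \left(-28\right) 42 = -1176$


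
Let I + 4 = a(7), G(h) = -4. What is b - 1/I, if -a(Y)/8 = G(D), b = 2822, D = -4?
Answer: 79015/28 ≈ 2822.0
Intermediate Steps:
a(Y) = 32 (a(Y) = -8*(-4) = 32)
I = 28 (I = -4 + 32 = 28)
b - 1/I = 2822 - 1/28 = 79015/28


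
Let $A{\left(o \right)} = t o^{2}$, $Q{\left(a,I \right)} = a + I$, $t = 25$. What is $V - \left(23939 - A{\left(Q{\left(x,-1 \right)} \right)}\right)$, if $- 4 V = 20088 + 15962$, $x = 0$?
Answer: $- \frac{65853}{2} \approx -32927.0$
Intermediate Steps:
$Q{\left(a,I \right)} = I + a$
$A{\left(o \right)} = 25 o^{2}$
$V = - \frac{18025}{2}$ ($V = - \frac{20088 + 15962}{4} = \left(- \frac{1}{4}\right) 36050 = - \frac{18025}{2} \approx -9012.5$)
$V - \left(23939 - A{\left(Q{\left(x,-1 \right)} \right)}\right) = - \frac{18025}{2} - \left(23939 - 25 \left(-1 + 0\right)^{2}\right) = - \frac{18025}{2} - \left(23939 - 25 \left(-1\right)^{2}\right) = - \frac{18025}{2} - \left(23939 - 25 \cdot 1\right) = - \frac{18025}{2} - \left(23939 - 25\right) = - \frac{18025}{2} - 23914 = - \frac{65853}{2}$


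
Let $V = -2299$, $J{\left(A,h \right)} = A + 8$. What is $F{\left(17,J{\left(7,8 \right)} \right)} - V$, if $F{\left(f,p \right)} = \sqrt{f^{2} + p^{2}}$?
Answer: $2299 + \sqrt{514} \approx 2321.7$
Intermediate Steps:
$J{\left(A,h \right)} = 8 + A$
$F{\left(17,J{\left(7,8 \right)} \right)} - V = \sqrt{17^{2} + \left(8 + 7\right)^{2}} - -2299 = \sqrt{289 + 15^{2}} + 2299 = \sqrt{289 + 225} + 2299 = \sqrt{514} + 2299 = 2299 + \sqrt{514}$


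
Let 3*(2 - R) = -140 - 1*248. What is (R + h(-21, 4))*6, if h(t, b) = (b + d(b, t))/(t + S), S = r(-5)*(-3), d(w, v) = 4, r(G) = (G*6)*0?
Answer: 5500/7 ≈ 785.71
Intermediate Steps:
R = 394/3 (R = 2 - (-140 - 1*248)/3 = 2 - (-140 - 248)/3 = 2 - 1/3*(-388) = 2 + 388/3 = 394/3 ≈ 131.33)
r(G) = 0 (r(G) = (6*G)*0 = 0)
S = 0 (S = 0*(-3) = 0)
h(t, b) = (4 + b)/t (h(t, b) = (b + 4)/(t + 0) = (4 + b)/t)
(R + h(-21, 4))*6 = (394/3 + (4 + 4)/(-21))*6 = (394/3 - 1/21*8)*6 = (394/3 - 8/21)*6 = (2750/21)*6 = 5500/7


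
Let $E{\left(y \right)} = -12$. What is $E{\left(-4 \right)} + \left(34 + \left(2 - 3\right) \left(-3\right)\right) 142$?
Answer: $5242$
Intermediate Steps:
$E{\left(-4 \right)} + \left(34 + \left(2 - 3\right) \left(-3\right)\right) 142 = -12 + \left(34 + \left(2 - 3\right) \left(-3\right)\right) 142 = -12 + \left(34 - -3\right) 142 = -12 + \left(34 + 3\right) 142 = -12 + 37 \cdot 142 = -12 + 5254 = 5242$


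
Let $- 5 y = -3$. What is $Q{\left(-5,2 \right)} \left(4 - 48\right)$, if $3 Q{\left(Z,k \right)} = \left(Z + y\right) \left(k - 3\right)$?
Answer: $- \frac{968}{15} \approx -64.533$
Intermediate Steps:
$y = \frac{3}{5}$ ($y = \left(- \frac{1}{5}\right) \left(-3\right) = \frac{3}{5} \approx 0.6$)
$Q{\left(Z,k \right)} = \frac{\left(-3 + k\right) \left(\frac{3}{5} + Z\right)}{3}$ ($Q{\left(Z,k \right)} = \frac{\left(Z + \frac{3}{5}\right) \left(k - 3\right)}{3} = \frac{\left(\frac{3}{5} + Z\right) \left(-3 + k\right)}{3} = \frac{\left(-3 + k\right) \left(\frac{3}{5} + Z\right)}{3}$)
$Q{\left(-5,2 \right)} \left(4 - 48\right) = \left(- \frac{3}{5} - -5 + \frac{1}{5} \cdot 2 + \frac{1}{3} \left(-5\right) 2\right) \left(4 - 48\right) = \left(- \frac{3}{5} + 5 + \frac{2}{5} - \frac{10}{3}\right) \left(-44\right) = \frac{22}{15} \left(-44\right) = - \frac{968}{15}$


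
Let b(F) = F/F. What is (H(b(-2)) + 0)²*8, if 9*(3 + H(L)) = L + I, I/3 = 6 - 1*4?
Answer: 3200/81 ≈ 39.506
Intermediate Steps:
I = 6 (I = 3*(6 - 1*4) = 3*(6 - 4) = 3*2 = 6)
b(F) = 1
H(L) = -7/3 + L/9 (H(L) = -3 + (L + 6)/9 = -3 + (6 + L)/9 = -3 + (⅔ + L/9) = -7/3 + L/9)
(H(b(-2)) + 0)²*8 = ((-7/3 + (⅑)*1) + 0)²*8 = ((-7/3 + ⅑) + 0)²*8 = (-20/9 + 0)²*8 = (-20/9)²*8 = (400/81)*8 = 3200/81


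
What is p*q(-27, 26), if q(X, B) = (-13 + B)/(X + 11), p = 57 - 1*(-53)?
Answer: -715/8 ≈ -89.375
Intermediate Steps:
p = 110 (p = 57 + 53 = 110)
q(X, B) = (-13 + B)/(11 + X)
p*q(-27, 26) = 110*((-13 + 26)/(11 - 27)) = 110*(13/(-16)) = 110*(-1/16*13) = 110*(-13/16) = -715/8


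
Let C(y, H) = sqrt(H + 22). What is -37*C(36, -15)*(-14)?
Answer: 518*sqrt(7) ≈ 1370.5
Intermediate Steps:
C(y, H) = sqrt(22 + H)
-37*C(36, -15)*(-14) = -37*sqrt(22 - 15)*(-14) = -37*sqrt(7)*(-14) = 518*sqrt(7)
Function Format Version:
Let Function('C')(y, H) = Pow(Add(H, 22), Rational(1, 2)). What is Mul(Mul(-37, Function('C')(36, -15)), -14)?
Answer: Mul(518, Pow(7, Rational(1, 2))) ≈ 1370.5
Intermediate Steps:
Function('C')(y, H) = Pow(Add(22, H), Rational(1, 2))
Mul(Mul(-37, Function('C')(36, -15)), -14) = Mul(Mul(-37, Pow(Add(22, -15), Rational(1, 2))), -14) = Mul(Mul(-37, Pow(7, Rational(1, 2))), -14) = Mul(518, Pow(7, Rational(1, 2)))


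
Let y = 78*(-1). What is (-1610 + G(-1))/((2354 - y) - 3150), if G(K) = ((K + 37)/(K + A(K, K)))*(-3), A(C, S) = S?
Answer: 778/359 ≈ 2.1671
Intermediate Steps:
y = -78
G(K) = -3*(37 + K)/(2*K) (G(K) = ((K + 37)/(K + K))*(-3) = ((37 + K)/((2*K)))*(-3) = ((37 + K)*(1/(2*K)))*(-3) = ((37 + K)/(2*K))*(-3) = -3*(37 + K)/(2*K))
(-1610 + G(-1))/((2354 - y) - 3150) = (-1610 + (3/2)*(-37 - 1*(-1))/(-1))/((2354 - 1*(-78)) - 3150) = (-1610 + (3/2)*(-1)*(-37 + 1))/((2354 + 78) - 3150) = (-1610 + (3/2)*(-1)*(-36))/(2432 - 3150) = (-1610 + 54)/(-718) = -1556*(-1/718) = 778/359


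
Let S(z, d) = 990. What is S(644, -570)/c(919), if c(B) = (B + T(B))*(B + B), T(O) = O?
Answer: 495/1689122 ≈ 0.00029305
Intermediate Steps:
c(B) = 4*B² (c(B) = (B + B)*(B + B) = (2*B)*(2*B) = 4*B²)
S(644, -570)/c(919) = 990/((4*919²)) = 990/((4*844561)) = 990/3378244 = 990*(1/3378244) = 495/1689122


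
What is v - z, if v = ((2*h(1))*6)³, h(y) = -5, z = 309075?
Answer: -525075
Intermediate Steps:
v = -216000 (v = ((2*(-5))*6)³ = (-10*6)³ = (-60)³ = -216000)
v - z = -216000 - 1*309075 = -216000 - 309075 = -525075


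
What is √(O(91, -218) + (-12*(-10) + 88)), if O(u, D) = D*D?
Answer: 2*√11933 ≈ 218.48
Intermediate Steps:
O(u, D) = D²
√(O(91, -218) + (-12*(-10) + 88)) = √((-218)² + (-12*(-10) + 88)) = √(47524 + (120 + 88)) = √(47524 + 208) = √47732 = 2*√11933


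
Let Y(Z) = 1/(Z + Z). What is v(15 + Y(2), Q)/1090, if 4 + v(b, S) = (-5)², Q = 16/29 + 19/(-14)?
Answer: 21/1090 ≈ 0.019266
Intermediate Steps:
Y(Z) = 1/(2*Z)
Q = -327/406 (Q = 16*(1/29) + 19*(-1/14) = 16/29 - 19/14 = -327/406 ≈ -0.80542)
v(b, S) = 21 (v(b, S) = -4 + (-5)² = -4 + 25 = 21)
v(15 + Y(2), Q)/1090 = 21/1090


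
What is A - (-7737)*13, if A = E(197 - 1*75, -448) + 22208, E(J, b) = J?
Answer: 122911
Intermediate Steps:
A = 22330 (A = (197 - 1*75) + 22208 = (197 - 75) + 22208 = 122 + 22208 = 22330)
A - (-7737)*13 = 22330 - (-7737)*13 = 22330 - 1*(-100581) = 22330 + 100581 = 122911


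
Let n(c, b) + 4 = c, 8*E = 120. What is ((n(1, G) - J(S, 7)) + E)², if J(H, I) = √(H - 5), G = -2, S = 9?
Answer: 100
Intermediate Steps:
E = 15 (E = (⅛)*120 = 15)
n(c, b) = -4 + c
J(H, I) = √(-5 + H)
((n(1, G) - J(S, 7)) + E)² = (((-4 + 1) - √(-5 + 9)) + 15)² = ((-3 - √4) + 15)² = ((-3 - 1*2) + 15)² = ((-3 - 2) + 15)² = (-5 + 15)² = 10² = 100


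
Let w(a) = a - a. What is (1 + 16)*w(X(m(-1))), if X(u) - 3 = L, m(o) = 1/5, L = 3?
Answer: 0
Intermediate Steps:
m(o) = ⅕
X(u) = 6 (X(u) = 3 + 3 = 6)
w(a) = 0
(1 + 16)*w(X(m(-1))) = (1 + 16)*0 = 17*0 = 0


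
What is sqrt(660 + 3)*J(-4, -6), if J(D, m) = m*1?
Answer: -6*sqrt(663) ≈ -154.49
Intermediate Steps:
J(D, m) = m
sqrt(660 + 3)*J(-4, -6) = sqrt(660 + 3)*(-6) = sqrt(663)*(-6) = -6*sqrt(663)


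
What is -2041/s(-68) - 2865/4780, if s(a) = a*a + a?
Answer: -570223/544442 ≈ -1.0474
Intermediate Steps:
s(a) = a + a² (s(a) = a² + a = a + a²)
-2041/s(-68) - 2865/4780 = -2041*(-1/(68*(1 - 68))) - 2865/4780 = -2041/((-68*(-67))) - 2865*1/4780 = -2041/4556 - 573/956 = -570223/544442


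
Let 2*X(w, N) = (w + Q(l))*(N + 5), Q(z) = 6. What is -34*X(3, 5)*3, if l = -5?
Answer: -4590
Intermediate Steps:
X(w, N) = (5 + N)*(6 + w)/2 (X(w, N) = ((w + 6)*(N + 5))/2 = ((6 + w)*(5 + N))/2 = ((5 + N)*(6 + w))/2 = (5 + N)*(6 + w)/2)
-34*X(3, 5)*3 = -34*(15 + 3*5 + (5/2)*3 + (1/2)*5*3)*3 = -34*(15 + 15 + 15/2 + 15/2)*3 = -34*45*3 = -1530*3 = -4590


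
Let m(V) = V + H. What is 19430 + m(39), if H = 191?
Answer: 19660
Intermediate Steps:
m(V) = 191 + V (m(V) = V + 191 = 191 + V)
19430 + m(39) = 19430 + (191 + 39) = 19430 + 230 = 19660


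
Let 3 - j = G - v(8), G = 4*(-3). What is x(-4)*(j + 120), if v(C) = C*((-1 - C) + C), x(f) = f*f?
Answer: 2032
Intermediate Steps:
x(f) = f**2
v(C) = -C (v(C) = C*(-1) = -C)
G = -12
j = 7 (j = 3 - (-12 - (-1)*8) = 3 - (-12 - 1*(-8)) = 3 - (-12 + 8) = 3 - 1*(-4) = 3 + 4 = 7)
x(-4)*(j + 120) = (-4)**2*(7 + 120) = 16*127 = 2032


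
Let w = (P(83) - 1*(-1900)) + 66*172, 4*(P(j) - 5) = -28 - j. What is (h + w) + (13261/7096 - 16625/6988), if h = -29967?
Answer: -207499392061/12396712 ≈ -16738.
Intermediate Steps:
P(j) = -2 - j/4 (P(j) = 5 + (-28 - j)/4 = 5 + (-7 - j/4) = -2 - j/4)
w = 52917/4 (w = ((-2 - ¼*83) - 1*(-1900)) + 66*172 = ((-2 - 83/4) + 1900) + 11352 = (-91/4 + 1900) + 11352 = 7509/4 + 11352 = 52917/4 ≈ 13229.)
(h + w) + (13261/7096 - 16625/6988) = (-29967 + 52917/4) + (13261/7096 - 16625/6988) = -66951/4 + (13261*(1/7096) - 16625*1/6988) = -66951/4 + (13261/7096 - 16625/6988) = -66951/4 - 6325783/12396712 = -207499392061/12396712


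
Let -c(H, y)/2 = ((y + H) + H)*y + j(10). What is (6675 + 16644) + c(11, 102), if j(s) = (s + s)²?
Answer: -2777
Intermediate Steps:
j(s) = 4*s² (j(s) = (2*s)² = 4*s²)
c(H, y) = -800 - 2*y*(y + 2*H) (c(H, y) = -2*(((y + H) + H)*y + 4*10²) = -2*(((H + y) + H)*y + 4*100) = -2*((y + 2*H)*y + 400) = -2*(y*(y + 2*H) + 400) = -2*(400 + y*(y + 2*H)) = -800 - 2*y*(y + 2*H))
(6675 + 16644) + c(11, 102) = (6675 + 16644) + (-800 - 2*102² - 4*11*102) = 23319 + (-800 - 2*10404 - 4488) = 23319 + (-800 - 20808 - 4488) = 23319 - 26096 = -2777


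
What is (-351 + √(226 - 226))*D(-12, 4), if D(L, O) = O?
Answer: -1404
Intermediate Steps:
(-351 + √(226 - 226))*D(-12, 4) = (-351 + √(226 - 226))*4 = (-351 + √0)*4 = (-351 + 0)*4 = -351*4 = -1404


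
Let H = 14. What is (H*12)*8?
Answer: 1344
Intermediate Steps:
(H*12)*8 = (14*12)*8 = 168*8 = 1344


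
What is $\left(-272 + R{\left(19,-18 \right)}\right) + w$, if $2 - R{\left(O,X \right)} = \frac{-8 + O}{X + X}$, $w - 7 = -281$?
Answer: $- \frac{19573}{36} \approx -543.69$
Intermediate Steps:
$w = -274$ ($w = 7 - 281 = -274$)
$R{\left(O,X \right)} = 2 - \frac{-8 + O}{2 X}$ ($R{\left(O,X \right)} = 2 - \frac{-8 + O}{X + X} = 2 - \frac{-8 + O}{2 X}$)
$\left(-272 + R{\left(19,-18 \right)}\right) + w = \left(-272 + \frac{8 - 19 + 4 \left(-18\right)}{2 \left(-18\right)}\right) - 274 = \left(-272 + \frac{1}{2} \left(- \frac{1}{18}\right) \left(8 - 19 - 72\right)\right) - 274 = \left(-272 + \frac{1}{2} \left(- \frac{1}{18}\right) \left(-83\right)\right) - 274 = \left(-272 + \frac{83}{36}\right) - 274 = - \frac{9709}{36} - 274 = - \frac{19573}{36}$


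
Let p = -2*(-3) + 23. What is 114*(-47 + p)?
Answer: -2052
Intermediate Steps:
p = 29 (p = 6 + 23 = 29)
114*(-47 + p) = 114*(-47 + 29) = 114*(-18) = -2052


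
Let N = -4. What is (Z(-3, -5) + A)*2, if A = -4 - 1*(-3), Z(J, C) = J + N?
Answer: -16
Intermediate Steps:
Z(J, C) = -4 + J (Z(J, C) = J - 4 = -4 + J)
A = -1 (A = -4 + 3 = -1)
(Z(-3, -5) + A)*2 = ((-4 - 3) - 1)*2 = (-7 - 1)*2 = -8*2 = -16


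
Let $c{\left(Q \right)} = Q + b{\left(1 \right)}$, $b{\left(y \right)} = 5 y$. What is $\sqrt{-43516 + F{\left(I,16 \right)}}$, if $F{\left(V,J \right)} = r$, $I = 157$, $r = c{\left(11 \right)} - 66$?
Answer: $i \sqrt{43566} \approx 208.72 i$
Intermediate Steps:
$c{\left(Q \right)} = 5 + Q$ ($c{\left(Q \right)} = Q + 5 \cdot 1 = Q + 5 = 5 + Q$)
$r = -50$ ($r = \left(5 + 11\right) - 66 = 16 - 66 = -50$)
$F{\left(V,J \right)} = -50$
$\sqrt{-43516 + F{\left(I,16 \right)}} = \sqrt{-43516 - 50} = \sqrt{-43566} = i \sqrt{43566}$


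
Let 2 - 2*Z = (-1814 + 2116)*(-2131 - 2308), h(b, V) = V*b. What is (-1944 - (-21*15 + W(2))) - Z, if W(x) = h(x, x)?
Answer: -671923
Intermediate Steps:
W(x) = x² (W(x) = x*x = x²)
Z = 670290 (Z = 1 - (-1814 + 2116)*(-2131 - 2308)/2 = 1 - 151*(-4439) = 1 - ½*(-1340578) = 1 + 670289 = 670290)
(-1944 - (-21*15 + W(2))) - Z = (-1944 - (-21*15 + 2²)) - 1*670290 = (-1944 - (-315 + 4)) - 670290 = (-1944 - 1*(-311)) - 670290 = (-1944 + 311) - 670290 = -1633 - 670290 = -671923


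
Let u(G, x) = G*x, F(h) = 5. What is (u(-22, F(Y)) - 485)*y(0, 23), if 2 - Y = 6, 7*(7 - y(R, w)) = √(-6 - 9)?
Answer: -4165 + 85*I*√15 ≈ -4165.0 + 329.2*I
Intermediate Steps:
y(R, w) = 7 - I*√15/7 (y(R, w) = 7 - √(-6 - 9)/7 = 7 - I*√15/7)
Y = -4 (Y = 2 - 1*6 = 2 - 6 = -4)
(u(-22, F(Y)) - 485)*y(0, 23) = (-22*5 - 485)*(7 - I*√15/7) = (-110 - 485)*(7 - I*√15/7) = -595*(7 - I*√15/7) = -4165 + 85*I*√15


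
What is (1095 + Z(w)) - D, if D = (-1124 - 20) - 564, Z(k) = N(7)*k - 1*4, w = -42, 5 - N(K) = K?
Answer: 2883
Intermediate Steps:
N(K) = 5 - K
Z(k) = -4 - 2*k (Z(k) = (5 - 1*7)*k - 1*4 = (5 - 7)*k - 4 = -2*k - 4 = -4 - 2*k)
D = -1708 (D = -1144 - 564 = -1708)
(1095 + Z(w)) - D = (1095 + (-4 - 2*(-42))) - 1*(-1708) = (1095 + (-4 + 84)) + 1708 = (1095 + 80) + 1708 = 1175 + 1708 = 2883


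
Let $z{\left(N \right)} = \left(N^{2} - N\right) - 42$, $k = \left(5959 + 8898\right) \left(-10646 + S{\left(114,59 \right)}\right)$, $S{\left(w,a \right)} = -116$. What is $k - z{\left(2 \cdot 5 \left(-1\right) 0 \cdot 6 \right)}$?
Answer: $-159890992$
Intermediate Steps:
$k = -159891034$ ($k = \left(5959 + 8898\right) \left(-10646 - 116\right) = 14857 \left(-10762\right) = -159891034$)
$z{\left(N \right)} = -42 + N^{2} - N$
$k - z{\left(2 \cdot 5 \left(-1\right) 0 \cdot 6 \right)} = -159891034 - \left(-42 + \left(2 \cdot 5 \left(-1\right) 0 \cdot 6\right)^{2} - 2 \cdot 5 \left(-1\right) 0 \cdot 6\right) = -159891034 - \left(-42 + \left(10 \cdot 0 \cdot 6\right)^{2} - 10 \cdot 0 \cdot 6\right) = -159891034 - \left(-42 + \left(10 \cdot 0\right)^{2} - 10 \cdot 0\right) = -159891034 - \left(-42 + 0^{2} - 0\right) = -159891034 - \left(-42 + 0 + 0\right) = -159891034 - -42 = -159891034 + 42 = -159890992$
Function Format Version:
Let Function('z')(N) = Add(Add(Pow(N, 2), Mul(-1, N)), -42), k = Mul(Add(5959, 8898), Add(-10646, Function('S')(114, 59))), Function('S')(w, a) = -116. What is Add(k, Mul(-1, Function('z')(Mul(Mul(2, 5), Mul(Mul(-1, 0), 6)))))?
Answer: -159890992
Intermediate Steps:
k = -159891034 (k = Mul(Add(5959, 8898), Add(-10646, -116)) = Mul(14857, -10762) = -159891034)
Function('z')(N) = Add(-42, Pow(N, 2), Mul(-1, N))
Add(k, Mul(-1, Function('z')(Mul(Mul(2, 5), Mul(Mul(-1, 0), 6))))) = Add(-159891034, Mul(-1, Add(-42, Pow(Mul(Mul(2, 5), Mul(Mul(-1, 0), 6)), 2), Mul(-1, Mul(Mul(2, 5), Mul(Mul(-1, 0), 6)))))) = Add(-159891034, Mul(-1, Add(-42, Pow(Mul(10, Mul(0, 6)), 2), Mul(-1, Mul(10, Mul(0, 6)))))) = Add(-159891034, Mul(-1, Add(-42, Pow(Mul(10, 0), 2), Mul(-1, Mul(10, 0))))) = Add(-159891034, Mul(-1, Add(-42, Pow(0, 2), Mul(-1, 0)))) = Add(-159891034, Mul(-1, Add(-42, 0, 0))) = Add(-159891034, Mul(-1, -42)) = Add(-159891034, 42) = -159890992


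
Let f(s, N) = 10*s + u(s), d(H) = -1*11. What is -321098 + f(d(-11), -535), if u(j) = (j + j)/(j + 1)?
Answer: -1606029/5 ≈ -3.2121e+5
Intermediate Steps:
u(j) = 2*j/(1 + j) (u(j) = (2*j)/(1 + j) = 2*j/(1 + j))
d(H) = -11
f(s, N) = 10*s + 2*s/(1 + s)
-321098 + f(d(-11), -535) = -321098 + 2*(-11)*(6 + 5*(-11))/(1 - 11) = -321098 + 2*(-11)*(6 - 55)/(-10) = -321098 + 2*(-11)*(-⅒)*(-49) = -321098 - 539/5 = -1606029/5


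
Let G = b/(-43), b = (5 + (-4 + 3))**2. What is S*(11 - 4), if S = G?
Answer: -112/43 ≈ -2.6047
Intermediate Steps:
b = 16 (b = (5 - 1)**2 = 4**2 = 16)
G = -16/43 (G = 16/(-43) = 16*(-1/43) = -16/43 ≈ -0.37209)
S = -16/43 ≈ -0.37209
S*(11 - 4) = -16*(11 - 4)/43 = -16/43*7 = -112/43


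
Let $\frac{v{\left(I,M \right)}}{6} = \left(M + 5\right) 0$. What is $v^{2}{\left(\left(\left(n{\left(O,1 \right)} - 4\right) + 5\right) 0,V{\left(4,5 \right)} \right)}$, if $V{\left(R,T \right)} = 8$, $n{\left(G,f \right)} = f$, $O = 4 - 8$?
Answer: $0$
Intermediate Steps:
$O = -4$ ($O = 4 - 8 = -4$)
$v{\left(I,M \right)} = 0$ ($v{\left(I,M \right)} = 6 \left(M + 5\right) 0 = 6 \left(5 + M\right) 0 = 6 \cdot 0 = 0$)
$v^{2}{\left(\left(\left(n{\left(O,1 \right)} - 4\right) + 5\right) 0,V{\left(4,5 \right)} \right)} = 0^{2} = 0$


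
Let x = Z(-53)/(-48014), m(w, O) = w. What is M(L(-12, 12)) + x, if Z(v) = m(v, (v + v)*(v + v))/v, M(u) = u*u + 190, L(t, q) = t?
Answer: 16036675/48014 ≈ 334.00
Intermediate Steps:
M(u) = 190 + u² (M(u) = u² + 190 = 190 + u²)
Z(v) = 1 (Z(v) = v/v = 1)
x = -1/48014 (x = 1/(-48014) = 1*(-1/48014) = -1/48014 ≈ -2.0827e-5)
M(L(-12, 12)) + x = (190 + (-12)²) - 1/48014 = (190 + 144) - 1/48014 = 334 - 1/48014 = 16036675/48014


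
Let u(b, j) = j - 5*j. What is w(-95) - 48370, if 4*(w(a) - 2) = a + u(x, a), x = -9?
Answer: -193187/4 ≈ -48297.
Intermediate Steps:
u(b, j) = -4*j
w(a) = 2 - 3*a/4 (w(a) = 2 + (a - 4*a)/4 = 2 + (-3*a)/4 = 2 - 3*a/4)
w(-95) - 48370 = (2 - 3/4*(-95)) - 48370 = (2 + 285/4) - 48370 = 293/4 - 48370 = -193187/4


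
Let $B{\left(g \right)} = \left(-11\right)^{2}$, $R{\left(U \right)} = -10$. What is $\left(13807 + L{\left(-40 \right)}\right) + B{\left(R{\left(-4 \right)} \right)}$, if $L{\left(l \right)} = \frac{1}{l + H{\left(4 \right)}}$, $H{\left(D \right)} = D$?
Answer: $\frac{501407}{36} \approx 13928.0$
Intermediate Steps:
$B{\left(g \right)} = 121$
$L{\left(l \right)} = \frac{1}{4 + l}$ ($L{\left(l \right)} = \frac{1}{l + 4} = \frac{1}{4 + l}$)
$\left(13807 + L{\left(-40 \right)}\right) + B{\left(R{\left(-4 \right)} \right)} = \left(13807 + \frac{1}{4 - 40}\right) + 121 = \left(13807 + \frac{1}{-36}\right) + 121 = \left(13807 - \frac{1}{36}\right) + 121 = \frac{497051}{36} + 121 = \frac{501407}{36}$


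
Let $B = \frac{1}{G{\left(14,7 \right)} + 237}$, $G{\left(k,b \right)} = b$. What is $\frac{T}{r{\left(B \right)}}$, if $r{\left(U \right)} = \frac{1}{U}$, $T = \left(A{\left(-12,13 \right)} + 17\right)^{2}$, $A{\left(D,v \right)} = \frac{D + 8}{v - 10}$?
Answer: $\frac{2209}{2196} \approx 1.0059$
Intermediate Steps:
$A{\left(D,v \right)} = \frac{8 + D}{-10 + v}$
$T = \frac{2209}{9}$ ($T = \left(\frac{8 - 12}{-10 + 13} + 17\right)^{2} = \left(\frac{1}{3} \left(-4\right) + 17\right)^{2} = \left(- \frac{4}{3} + 17\right)^{2} = \left(\frac{47}{3}\right)^{2} = \frac{2209}{9} \approx 245.44$)
$B = \frac{1}{244}$ ($B = \frac{1}{7 + 237} = \frac{1}{244} \approx 0.0040984$)
$\frac{T}{r{\left(B \right)}} = \frac{2209}{9 \frac{1}{\frac{1}{244}}} = \frac{2209}{9 \cdot 244} = \frac{2209}{9} \cdot \frac{1}{244} = \frac{2209}{2196}$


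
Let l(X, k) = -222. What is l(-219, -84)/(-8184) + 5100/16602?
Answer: 1261779/3774188 ≈ 0.33432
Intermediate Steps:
l(-219, -84)/(-8184) + 5100/16602 = -222/(-8184) + 5100/16602 = -222*(-1/8184) + 5100*(1/16602) = 37/1364 + 850/2767 = 1261779/3774188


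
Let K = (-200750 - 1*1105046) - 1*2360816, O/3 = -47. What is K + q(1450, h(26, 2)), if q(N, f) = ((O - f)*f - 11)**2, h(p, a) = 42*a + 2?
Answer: 377871477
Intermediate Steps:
O = -141 (O = 3*(-47) = -141)
K = -3666612 (K = (-200750 - 1105046) - 2360816 = -1305796 - 2360816 = -3666612)
h(p, a) = 2 + 42*a
q(N, f) = (-11 + f*(-141 - f))**2 (q(N, f) = ((-141 - f)*f - 11)**2 = (f*(-141 - f) - 11)**2 = (-11 + f*(-141 - f))**2)
K + q(1450, h(26, 2)) = -3666612 + (11 + (2 + 42*2)**2 + 141*(2 + 42*2))**2 = -3666612 + (11 + (2 + 84)**2 + 141*(2 + 84))**2 = -3666612 + (11 + 86**2 + 141*86)**2 = -3666612 + (11 + 7396 + 12126)**2 = -3666612 + 19533**2 = -3666612 + 381538089 = 377871477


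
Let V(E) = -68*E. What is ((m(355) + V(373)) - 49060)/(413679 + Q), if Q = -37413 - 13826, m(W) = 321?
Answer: -4359/21320 ≈ -0.20446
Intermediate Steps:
Q = -51239
((m(355) + V(373)) - 49060)/(413679 + Q) = ((321 - 68*373) - 49060)/(413679 - 51239) = ((321 - 25364) - 49060)/362440 = (-25043 - 49060)*(1/362440) = -74103*1/362440 = -4359/21320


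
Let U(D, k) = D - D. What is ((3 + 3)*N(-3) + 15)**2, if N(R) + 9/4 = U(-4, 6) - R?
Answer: 1521/4 ≈ 380.25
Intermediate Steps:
U(D, k) = 0
N(R) = -9/4 - R (N(R) = -9/4 + (0 - R) = -9/4 - R)
((3 + 3)*N(-3) + 15)**2 = ((3 + 3)*(-9/4 - 1*(-3)) + 15)**2 = (6*(-9/4 + 3) + 15)**2 = (6*(3/4) + 15)**2 = (9/2 + 15)**2 = (39/2)**2 = 1521/4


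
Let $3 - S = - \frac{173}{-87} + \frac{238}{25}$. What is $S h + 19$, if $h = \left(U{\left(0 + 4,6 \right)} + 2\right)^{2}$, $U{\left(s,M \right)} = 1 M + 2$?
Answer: $- \frac{72371}{87} \approx -831.85$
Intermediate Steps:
$S = - \frac{18506}{2175}$ ($S = 3 - \left(- \frac{173}{-87} + \frac{238}{25}\right) = 3 - \left(\left(-173\right) \left(- \frac{1}{87}\right) + 238 \cdot \frac{1}{25}\right) = 3 - \left(\frac{173}{87} + \frac{238}{25}\right) = 3 - \frac{25031}{2175} = - \frac{18506}{2175} \approx -8.5085$)
$U{\left(s,M \right)} = 2 + M$ ($U{\left(s,M \right)} = M + 2 = 2 + M$)
$h = 100$ ($h = \left(\left(2 + 6\right) + 2\right)^{2} = \left(8 + 2\right)^{2} = 10^{2} = 100$)
$S h + 19 = \left(- \frac{18506}{2175}\right) 100 + 19 = - \frac{74024}{87} + 19 = - \frac{72371}{87}$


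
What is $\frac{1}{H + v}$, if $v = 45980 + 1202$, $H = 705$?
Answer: $\frac{1}{47887} \approx 2.0882 \cdot 10^{-5}$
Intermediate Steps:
$v = 47182$
$\frac{1}{H + v} = \frac{1}{705 + 47182} = \frac{1}{47887}$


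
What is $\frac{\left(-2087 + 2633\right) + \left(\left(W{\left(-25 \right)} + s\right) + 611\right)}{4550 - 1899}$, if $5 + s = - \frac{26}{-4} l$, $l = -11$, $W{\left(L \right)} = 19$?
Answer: $\frac{2199}{5302} \approx 0.41475$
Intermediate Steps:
$s = - \frac{153}{2}$ ($s = -5 + - \frac{26}{-4} \left(-11\right) = -5 + \left(-26\right) \left(- \frac{1}{4}\right) \left(-11\right) = -5 + \frac{13}{2} \left(-11\right) = -5 - \frac{143}{2} = - \frac{153}{2} \approx -76.5$)
$\frac{\left(-2087 + 2633\right) + \left(\left(W{\left(-25 \right)} + s\right) + 611\right)}{4550 - 1899} = \frac{\left(-2087 + 2633\right) + \left(\left(19 - \frac{153}{2}\right) + 611\right)}{4550 - 1899} = \frac{546 + \left(- \frac{115}{2} + 611\right)}{4550 - 1899} = \frac{546 + \frac{1107}{2}}{2651} = \frac{2199}{2} \cdot \frac{1}{2651} = \frac{2199}{5302}$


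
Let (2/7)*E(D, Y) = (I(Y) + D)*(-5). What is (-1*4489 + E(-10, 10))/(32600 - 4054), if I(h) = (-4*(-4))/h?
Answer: -2171/14273 ≈ -0.15211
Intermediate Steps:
I(h) = 16/h
E(D, Y) = -280/Y - 35*D/2 (E(D, Y) = 7*((16/Y + D)*(-5))/2 = 7*((D + 16/Y)*(-5))/2 = 7*(-80/Y - 5*D)/2 = -280/Y - 35*D/2)
(-1*4489 + E(-10, 10))/(32600 - 4054) = (-1*4489 + (-280/10 - 35/2*(-10)))/(32600 - 4054) = (-4489 + (-280*⅒ + 175))/28546 = (-4489 + (-28 + 175))*(1/28546) = (-4489 + 147)*(1/28546) = -4342*1/28546 = -2171/14273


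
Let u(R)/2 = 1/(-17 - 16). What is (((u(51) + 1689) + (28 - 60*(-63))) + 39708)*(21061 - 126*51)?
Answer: 21831951505/33 ≈ 6.6157e+8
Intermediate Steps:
u(R) = -2/33 (u(R) = 2/(-17 - 16) = 2/(-33) = 2*(-1/33) = -2/33)
(((u(51) + 1689) + (28 - 60*(-63))) + 39708)*(21061 - 126*51) = (((-2/33 + 1689) + (28 - 60*(-63))) + 39708)*(21061 - 126*51) = ((55735/33 + (28 + 3780)) + 39708)*(21061 - 6426) = ((55735/33 + 3808) + 39708)*14635 = (181399/33 + 39708)*14635 = (1491763/33)*14635 = 21831951505/33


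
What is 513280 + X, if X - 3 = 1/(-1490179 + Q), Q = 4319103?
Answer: 1452038597493/2828924 ≈ 5.1328e+5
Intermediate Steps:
X = 8486773/2828924 (X = 3 + 1/(-1490179 + 4319103) = 3 + 1/2828924 = 8486773/2828924 ≈ 3.0000)
513280 + X = 513280 + 8486773/2828924 = 1452038597493/2828924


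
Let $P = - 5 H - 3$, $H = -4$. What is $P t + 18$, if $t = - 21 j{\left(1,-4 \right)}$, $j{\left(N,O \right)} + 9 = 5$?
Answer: $1446$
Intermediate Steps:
$j{\left(N,O \right)} = -4$ ($j{\left(N,O \right)} = -9 + 5 = -4$)
$t = 84$ ($t = \left(-21\right) \left(-4\right) = 84$)
$P = 17$ ($P = \left(-5\right) \left(-4\right) - 3 = 20 - 3 = 17$)
$P t + 18 = 17 \cdot 84 + 18 = 1428 + 18 = 1446$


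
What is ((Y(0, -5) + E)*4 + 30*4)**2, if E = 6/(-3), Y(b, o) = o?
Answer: 8464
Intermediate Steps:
E = -2 (E = 6*(-1/3) = -2)
((Y(0, -5) + E)*4 + 30*4)**2 = ((-5 - 2)*4 + 30*4)**2 = (-7*4 + 120)**2 = (-28 + 120)**2 = 92**2 = 8464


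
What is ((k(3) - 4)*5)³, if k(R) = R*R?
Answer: 15625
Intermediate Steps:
k(R) = R²
((k(3) - 4)*5)³ = ((3² - 4)*5)³ = ((9 - 4)*5)³ = (5*5)³ = 25³ = 15625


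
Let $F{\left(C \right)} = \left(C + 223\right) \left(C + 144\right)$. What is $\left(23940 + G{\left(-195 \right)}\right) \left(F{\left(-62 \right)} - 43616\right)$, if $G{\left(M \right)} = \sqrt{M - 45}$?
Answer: $-728111160 - 121656 i \sqrt{15} \approx -7.2811 \cdot 10^{8} - 4.7117 \cdot 10^{5} i$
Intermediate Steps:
$F{\left(C \right)} = \left(144 + C\right) \left(223 + C\right)$ ($F{\left(C \right)} = \left(223 + C\right) \left(144 + C\right) = \left(144 + C\right) \left(223 + C\right)$)
$G{\left(M \right)} = \sqrt{-45 + M}$
$\left(23940 + G{\left(-195 \right)}\right) \left(F{\left(-62 \right)} - 43616\right) = \left(23940 + \sqrt{-45 - 195}\right) \left(\left(32112 + \left(-62\right)^{2} + 367 \left(-62\right)\right) - 43616\right) = \left(23940 + \sqrt{-240}\right) \left(\left(32112 + 3844 - 22754\right) - 43616\right) = \left(23940 + 4 i \sqrt{15}\right) \left(13202 - 43616\right) = \left(23940 + 4 i \sqrt{15}\right) \left(-30414\right) = -728111160 - 121656 i \sqrt{15}$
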